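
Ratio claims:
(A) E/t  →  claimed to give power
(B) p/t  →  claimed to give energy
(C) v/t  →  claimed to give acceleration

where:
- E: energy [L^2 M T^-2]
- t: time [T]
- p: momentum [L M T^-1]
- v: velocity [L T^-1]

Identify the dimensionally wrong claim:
(B) p/t does not give energy

(A) E/t: [L^2 M T^-3] = power [L^2 M T^-3] ✓
(B) p/t: [L M T^-2] ≠ energy [L^2 M T^-2] ✗
(C) v/t: [L T^-2] = acceleration [L T^-2] ✓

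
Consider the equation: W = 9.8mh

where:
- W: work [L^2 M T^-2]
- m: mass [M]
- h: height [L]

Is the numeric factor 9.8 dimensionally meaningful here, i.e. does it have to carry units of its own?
Yes

W has dimensions [L^2 M T^-2], while mh alone has dimensions [L M]. For the equation to balance, the factor 9.8 must carry dimensions [L T^-2] — it is a dimensional constant (a numerical value of a physical quantity with its units suppressed), not a pure number.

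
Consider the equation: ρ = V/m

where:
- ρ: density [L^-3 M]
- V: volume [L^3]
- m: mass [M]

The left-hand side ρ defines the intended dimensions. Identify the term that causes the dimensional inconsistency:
The right-hand side term V/m

ρ has dimensions [L^-3 M], but V/m has dimensions [L^3 M^-1], so the term V/m is dimensionally wrong for ρ.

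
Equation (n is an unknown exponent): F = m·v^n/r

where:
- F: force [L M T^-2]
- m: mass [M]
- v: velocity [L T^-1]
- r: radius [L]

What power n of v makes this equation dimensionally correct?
n = 2

F has dimensions [L M T^-2]; v has dimensions [L T^-1].
The rest of the RHS has dimensions [L^-1 M], so v^n must supply [L^2 T^-2].
With n = 2: m·v^2/r has dimensions [L M T^-2], matching the LHS ✓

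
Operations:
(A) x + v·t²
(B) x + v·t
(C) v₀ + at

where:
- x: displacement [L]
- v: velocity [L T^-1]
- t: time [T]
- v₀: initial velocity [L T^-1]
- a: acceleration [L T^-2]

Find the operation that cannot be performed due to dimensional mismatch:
(A) x + v·t²

(A) x + v·t²: x [L] and v·t² [L T] — different dimensions cannot be added/subtracted ✗
(B) x + v·t: x [L] and v·t [L] — same dimensions ✓
(C) v₀ + at: v₀ [L T^-1] and at [L T^-1] — same dimensions ✓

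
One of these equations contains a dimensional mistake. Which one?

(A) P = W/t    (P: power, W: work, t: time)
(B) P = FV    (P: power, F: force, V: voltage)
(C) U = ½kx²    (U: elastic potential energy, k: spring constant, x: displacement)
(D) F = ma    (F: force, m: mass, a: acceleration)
(B) P = FV

The equation (B) P = FV is dimensionally incorrect.

LHS (P): [L^2 M T^-3]
RHS (FV): [I^-1 L^3 M^2 T^-5] ✗

The dimensions do not match. The other three equations balance.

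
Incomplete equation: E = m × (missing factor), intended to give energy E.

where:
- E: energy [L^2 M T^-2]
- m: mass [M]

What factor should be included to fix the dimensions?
v² (velocity squared), dimensions [L^2 T^-2]

E has dimensions [L^2 M T^-2] and m has dimensions [M].
The missing factor must have dimensions [L^2 M T^-2] / [M] = [L^2 T^-2], i.e. velocity squared (v²).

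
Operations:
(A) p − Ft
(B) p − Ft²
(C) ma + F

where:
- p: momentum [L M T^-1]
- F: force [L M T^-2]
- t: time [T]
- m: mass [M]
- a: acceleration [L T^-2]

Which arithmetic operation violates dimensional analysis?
(B) p − Ft²

(A) p − Ft: p [L M T^-1] and Ft [L M T^-1] — same dimensions ✓
(B) p − Ft²: p [L M T^-1] and Ft² [L M] — different dimensions cannot be added/subtracted ✗
(C) ma + F: ma [L M T^-2] and F [L M T^-2] — same dimensions ✓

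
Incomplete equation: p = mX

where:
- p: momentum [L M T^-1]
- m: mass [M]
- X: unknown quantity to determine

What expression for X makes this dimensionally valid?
X = v (velocity), dimensions [L T^-1]

p has dimensions [L M T^-1]; the rest of the RHS (m) has dimensions [M].
So X must have dimensions [L T^-1] — X = v (velocity).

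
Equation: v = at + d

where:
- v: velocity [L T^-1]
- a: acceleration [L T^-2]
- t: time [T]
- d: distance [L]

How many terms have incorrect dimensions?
1

LHS v: [L T^-1]
- at: [L T^-1] ✓
- d: [L] ✗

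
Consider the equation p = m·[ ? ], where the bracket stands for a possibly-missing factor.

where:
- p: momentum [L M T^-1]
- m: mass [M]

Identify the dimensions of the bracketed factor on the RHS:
[L T^-1] — velocity (e.g. v)

p has dimensions [L M T^-1]; m has dimensions [M].
The bracketed factor must supply [L M T^-1] / [M] = [L T^-1].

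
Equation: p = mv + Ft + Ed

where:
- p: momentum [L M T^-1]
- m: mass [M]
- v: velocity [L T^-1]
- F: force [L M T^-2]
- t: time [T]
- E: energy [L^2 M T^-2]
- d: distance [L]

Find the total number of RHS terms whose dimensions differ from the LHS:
1

LHS p: [L M T^-1]
- mv: [L M T^-1] ✓
- Ft: [L M T^-1] ✓
- Ed: [L^3 M T^-2] ✗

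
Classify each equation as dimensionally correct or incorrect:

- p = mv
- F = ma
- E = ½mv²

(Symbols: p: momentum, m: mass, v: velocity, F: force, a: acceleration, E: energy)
Dimensionally correct: p = mv, F = ma, E = ½mv²
Dimensionally incorrect: none
Ordered (correct first, then incorrect): p = mv, F = ma, E = ½mv²

- p = mv: LHS [L M T^-1], RHS [L M T^-1] → correct ✓
- F = ma: LHS [L M T^-2], RHS [L M T^-2] → correct ✓
- E = ½mv²: LHS [L^2 M T^-2], RHS [L^2 M T^-2] → correct ✓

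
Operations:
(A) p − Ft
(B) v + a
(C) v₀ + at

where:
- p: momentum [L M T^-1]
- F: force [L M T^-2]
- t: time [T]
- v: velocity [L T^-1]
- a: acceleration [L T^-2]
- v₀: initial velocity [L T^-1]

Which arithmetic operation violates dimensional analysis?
(B) v + a

(A) p − Ft: p [L M T^-1] and Ft [L M T^-1] — same dimensions ✓
(B) v + a: v [L T^-1] and a [L T^-2] — different dimensions cannot be added/subtracted ✗
(C) v₀ + at: v₀ [L T^-1] and at [L T^-1] — same dimensions ✓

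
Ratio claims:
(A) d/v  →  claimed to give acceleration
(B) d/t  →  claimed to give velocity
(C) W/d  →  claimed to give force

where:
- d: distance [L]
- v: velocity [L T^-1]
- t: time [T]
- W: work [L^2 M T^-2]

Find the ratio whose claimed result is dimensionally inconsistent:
(A) d/v does not give acceleration

(A) d/v: [T] ≠ acceleration [L T^-2] ✗
(B) d/t: [L T^-1] = velocity [L T^-1] ✓
(C) W/d: [L M T^-2] = force [L M T^-2] ✓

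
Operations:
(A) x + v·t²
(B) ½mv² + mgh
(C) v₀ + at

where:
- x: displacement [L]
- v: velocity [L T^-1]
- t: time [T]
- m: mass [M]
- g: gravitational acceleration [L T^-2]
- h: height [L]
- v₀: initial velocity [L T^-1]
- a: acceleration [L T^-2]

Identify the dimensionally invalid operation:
(A) x + v·t²

(A) x + v·t²: x [L] and v·t² [L T] — different dimensions cannot be added/subtracted ✗
(B) ½mv² + mgh: ½mv² [L^2 M T^-2] and mgh [L^2 M T^-2] — same dimensions ✓
(C) v₀ + at: v₀ [L T^-1] and at [L T^-1] — same dimensions ✓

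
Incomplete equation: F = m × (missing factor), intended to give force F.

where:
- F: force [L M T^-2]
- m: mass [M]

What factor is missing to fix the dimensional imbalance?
a (acceleration), dimensions [L T^-2]

F has dimensions [L M T^-2] and m has dimensions [M].
The missing factor must have dimensions [L M T^-2] / [M] = [L T^-2], i.e. acceleration (a).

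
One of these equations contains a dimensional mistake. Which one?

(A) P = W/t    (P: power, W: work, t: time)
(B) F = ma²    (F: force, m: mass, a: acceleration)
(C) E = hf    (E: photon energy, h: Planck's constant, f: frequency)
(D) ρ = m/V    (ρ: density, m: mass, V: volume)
(B) F = ma²

The equation (B) F = ma² is dimensionally incorrect.

LHS (F): [L M T^-2]
RHS (ma²): [L^2 M T^-4] ✗

The dimensions do not match. The other three equations balance.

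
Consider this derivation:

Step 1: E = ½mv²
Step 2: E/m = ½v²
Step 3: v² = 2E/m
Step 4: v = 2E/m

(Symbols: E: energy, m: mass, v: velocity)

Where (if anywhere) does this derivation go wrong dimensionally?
Step 4

Step 1: E = ½mv² → LHS [L^2 M T^-2], RHS [L^2 M T^-2] ✓
Step 2: E/m = ½v² → LHS [L^2 T^-2], RHS [L^2 T^-2] ✓
Step 3: v² = 2E/m → LHS [L^2 T^-2], RHS [L^2 T^-2] ✓
Step 4: v = 2E/m → LHS [L T^-1], RHS [L^2 T^-2] ✗

The first dimensional inconsistency appears in step 4: v = 2E/m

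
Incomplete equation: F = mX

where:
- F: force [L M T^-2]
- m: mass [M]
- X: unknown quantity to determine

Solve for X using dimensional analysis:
X = a (acceleration), dimensions [L T^-2]

F has dimensions [L M T^-2]; the rest of the RHS (m) has dimensions [M].
So X must have dimensions [L T^-2] — X = a (acceleration).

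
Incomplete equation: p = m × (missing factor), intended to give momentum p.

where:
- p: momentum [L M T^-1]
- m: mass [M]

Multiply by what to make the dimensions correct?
v (velocity), dimensions [L T^-1]

p has dimensions [L M T^-1] and m has dimensions [M].
The missing factor must have dimensions [L M T^-1] / [M] = [L T^-1], i.e. velocity (v).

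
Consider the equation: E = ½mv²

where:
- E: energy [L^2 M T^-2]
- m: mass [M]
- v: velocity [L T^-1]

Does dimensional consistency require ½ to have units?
No

E has dimensions [L^2 M T^-2] and mv² already has dimensions [L^2 M T^-2], so the equation balances without ½ contributing any dimensions. ½ is a pure (dimensionless) number; changing or removing it would not affect dimensional consistency.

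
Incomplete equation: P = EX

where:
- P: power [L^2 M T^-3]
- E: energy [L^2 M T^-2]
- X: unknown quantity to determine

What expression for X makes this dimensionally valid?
X = f (inverse time / frequency (1/t)), dimensions [T^-1]

P has dimensions [L^2 M T^-3]; the rest of the RHS (E) has dimensions [L^2 M T^-2].
So X must have dimensions [T^-1] — X = f (inverse time / frequency (1/t)).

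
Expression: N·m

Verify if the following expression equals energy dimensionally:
Yes

The expression N·m has dimensions [L^2 M T^-2], which is exactly energy [L^2 M T^-2].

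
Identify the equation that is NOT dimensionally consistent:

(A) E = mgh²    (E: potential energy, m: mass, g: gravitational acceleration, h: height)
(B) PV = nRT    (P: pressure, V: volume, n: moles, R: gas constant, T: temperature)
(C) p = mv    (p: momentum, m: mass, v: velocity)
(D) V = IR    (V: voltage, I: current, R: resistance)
(A) E = mgh²

The equation (A) E = mgh² is dimensionally incorrect.

LHS (E): [L^2 M T^-2]
RHS (mgh²): [L^3 M T^-2] ✗

The dimensions do not match. The other three equations balance.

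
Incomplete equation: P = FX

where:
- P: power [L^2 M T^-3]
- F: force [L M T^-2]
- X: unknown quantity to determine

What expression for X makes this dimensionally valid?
X = v (velocity), dimensions [L T^-1]

P has dimensions [L^2 M T^-3]; the rest of the RHS (F) has dimensions [L M T^-2].
So X must have dimensions [L T^-1] — X = v (velocity).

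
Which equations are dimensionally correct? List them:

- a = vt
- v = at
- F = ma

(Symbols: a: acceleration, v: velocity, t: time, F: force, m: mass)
Dimensionally correct: v = at, F = ma
Dimensionally incorrect: a = vt
Ordered (correct first, then incorrect): v = at, F = ma, a = vt

- a = vt: LHS [L T^-2], RHS [L] → incorrect ✗
- v = at: LHS [L T^-1], RHS [L T^-1] → correct ✓
- F = ma: LHS [L M T^-2], RHS [L M T^-2] → correct ✓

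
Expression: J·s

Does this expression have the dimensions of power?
No

The expression J·s has dimensions [L^2 M T^-1], but power has dimensions [L^2 M T^-3].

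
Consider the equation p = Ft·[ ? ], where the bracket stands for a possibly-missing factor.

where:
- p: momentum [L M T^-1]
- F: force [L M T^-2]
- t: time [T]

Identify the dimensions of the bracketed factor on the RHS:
Nothing is missing — the bracketed factor must be dimensionless.

p has dimensions [L M T^-1] and Ft already has dimensions [L M T^-1], so p = Ft is dimensionally complete.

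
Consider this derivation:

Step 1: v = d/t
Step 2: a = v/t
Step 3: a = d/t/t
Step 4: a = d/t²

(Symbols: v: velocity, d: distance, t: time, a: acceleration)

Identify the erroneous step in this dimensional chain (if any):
No step introduces an error — all steps are dimensionally consistent.

Step 1: v = d/t → LHS [L T^-1], RHS [L T^-1] ✓
Step 2: a = v/t → LHS [L T^-2], RHS [L T^-2] ✓
Step 3: a = d/t/t → LHS [L T^-2], RHS [L T^-2] ✓
Step 4: a = d/t² → LHS [L T^-2], RHS [L T^-2] ✓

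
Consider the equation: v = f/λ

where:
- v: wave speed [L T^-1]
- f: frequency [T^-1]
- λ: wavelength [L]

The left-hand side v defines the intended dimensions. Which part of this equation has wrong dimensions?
The right-hand side term f/λ

v has dimensions [L T^-1], but f/λ has dimensions [L^-1 T^-1], so the term f/λ is dimensionally wrong for v.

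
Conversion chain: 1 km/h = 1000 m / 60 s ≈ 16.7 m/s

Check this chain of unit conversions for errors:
The chain is incorrect (it contains an error).

Incorrect: 1 h = 3600 s, not 60 s (1 km/h ≈ 0.278 m/s)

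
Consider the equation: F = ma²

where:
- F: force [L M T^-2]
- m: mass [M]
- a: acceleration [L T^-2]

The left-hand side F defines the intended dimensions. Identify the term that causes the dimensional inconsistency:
The right-hand side term ma²

F has dimensions [L M T^-2], but ma² has dimensions [L^2 M T^-4], so the term ma² is dimensionally wrong for F.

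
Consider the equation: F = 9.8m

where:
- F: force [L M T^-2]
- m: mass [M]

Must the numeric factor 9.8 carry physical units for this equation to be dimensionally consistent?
Yes

F has dimensions [L M T^-2], while m alone has dimensions [M]. For the equation to balance, the factor 9.8 must carry dimensions [L T^-2] — it is a dimensional constant (a numerical value of a physical quantity with its units suppressed), not a pure number.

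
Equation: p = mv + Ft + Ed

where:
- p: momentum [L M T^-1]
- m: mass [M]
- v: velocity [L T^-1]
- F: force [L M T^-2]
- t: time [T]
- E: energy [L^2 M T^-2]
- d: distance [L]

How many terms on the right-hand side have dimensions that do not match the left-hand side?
1

LHS p: [L M T^-1]
- mv: [L M T^-1] ✓
- Ft: [L M T^-1] ✓
- Ed: [L^3 M T^-2] ✗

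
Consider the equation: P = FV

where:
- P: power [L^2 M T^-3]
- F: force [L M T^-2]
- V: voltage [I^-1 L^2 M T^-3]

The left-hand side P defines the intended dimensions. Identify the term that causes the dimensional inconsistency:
The right-hand side term FV

P has dimensions [L^2 M T^-3], but FV has dimensions [I^-1 L^3 M^2 T^-5], so the term FV is dimensionally wrong for P.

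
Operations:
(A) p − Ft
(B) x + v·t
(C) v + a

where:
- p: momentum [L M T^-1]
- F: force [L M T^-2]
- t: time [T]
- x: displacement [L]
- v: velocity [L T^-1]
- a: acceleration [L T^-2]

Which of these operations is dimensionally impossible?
(C) v + a

(A) p − Ft: p [L M T^-1] and Ft [L M T^-1] — same dimensions ✓
(B) x + v·t: x [L] and v·t [L] — same dimensions ✓
(C) v + a: v [L T^-1] and a [L T^-2] — different dimensions cannot be added/subtracted ✗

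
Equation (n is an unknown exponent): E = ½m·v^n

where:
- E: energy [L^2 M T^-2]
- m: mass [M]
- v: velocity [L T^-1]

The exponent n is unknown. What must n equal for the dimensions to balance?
n = 2

E has dimensions [L^2 M T^-2]; v has dimensions [L T^-1].
The rest of the RHS has dimensions [M], so v^n must supply [L^2 T^-2].
With n = 2: ½m·v^2 has dimensions [L^2 M T^-2], matching the LHS ✓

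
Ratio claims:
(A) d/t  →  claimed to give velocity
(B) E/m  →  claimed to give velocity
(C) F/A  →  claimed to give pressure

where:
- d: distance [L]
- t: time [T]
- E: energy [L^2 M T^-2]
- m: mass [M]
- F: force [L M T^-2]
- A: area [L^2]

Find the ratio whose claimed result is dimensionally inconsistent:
(B) E/m does not give velocity

(A) d/t: [L T^-1] = velocity [L T^-1] ✓
(B) E/m: [L^2 T^-2] ≠ velocity [L T^-1] ✗
(C) F/A: [L^-1 M T^-2] = pressure [L^-1 M T^-2] ✓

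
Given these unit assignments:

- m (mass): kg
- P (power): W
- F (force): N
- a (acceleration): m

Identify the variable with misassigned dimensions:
a

The variable a (acceleration) should have units m/s², not m.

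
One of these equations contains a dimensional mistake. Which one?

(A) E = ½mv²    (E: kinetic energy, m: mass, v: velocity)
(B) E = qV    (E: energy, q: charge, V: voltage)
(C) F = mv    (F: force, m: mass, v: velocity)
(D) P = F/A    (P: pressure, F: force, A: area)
(C) F = mv

The equation (C) F = mv is dimensionally incorrect.

LHS (F): [L M T^-2]
RHS (mv): [L M T^-1] ✗

The dimensions do not match. The other three equations balance.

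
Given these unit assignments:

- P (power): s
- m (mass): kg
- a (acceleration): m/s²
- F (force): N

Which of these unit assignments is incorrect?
P

The variable P (power) should have units W, not s.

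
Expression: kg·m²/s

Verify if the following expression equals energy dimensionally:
No

The expression kg·m²/s has dimensions [L^2 M T^-1], but energy has dimensions [L^2 M T^-2].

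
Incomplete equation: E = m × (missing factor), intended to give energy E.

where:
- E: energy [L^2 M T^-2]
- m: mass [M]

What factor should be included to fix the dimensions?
v² (velocity squared), dimensions [L^2 T^-2]

E has dimensions [L^2 M T^-2] and m has dimensions [M].
The missing factor must have dimensions [L^2 M T^-2] / [M] = [L^2 T^-2], i.e. velocity squared (v²).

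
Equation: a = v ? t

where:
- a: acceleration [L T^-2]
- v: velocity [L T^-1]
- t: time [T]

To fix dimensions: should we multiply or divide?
division (÷): a = v ÷ t

a [L T^-2]; v [L T^-1]; t [T].
v × t → [L] ✗
v ÷ t → [L T^-2] ✓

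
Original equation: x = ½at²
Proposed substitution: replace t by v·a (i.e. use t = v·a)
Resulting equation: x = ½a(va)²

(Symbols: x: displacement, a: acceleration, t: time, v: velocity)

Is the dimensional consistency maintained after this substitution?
No

[t] = [T] and [v·a] = [L^2 T^-3]. These differ, so the substitution replaces a quantity by one of different dimensions and the result x = ½a(va)² has LHS [L] vs RHS [L^5 T^-8] — inconsistent.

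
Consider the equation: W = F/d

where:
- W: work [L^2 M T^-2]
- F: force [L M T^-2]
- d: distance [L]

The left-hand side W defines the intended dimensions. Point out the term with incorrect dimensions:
The right-hand side term F/d

W has dimensions [L^2 M T^-2], but F/d has dimensions [M T^-2], so the term F/d is dimensionally wrong for W.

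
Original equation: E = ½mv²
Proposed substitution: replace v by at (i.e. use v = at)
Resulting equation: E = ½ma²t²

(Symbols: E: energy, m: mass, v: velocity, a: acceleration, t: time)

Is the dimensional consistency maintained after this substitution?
Yes

[v] = [L T^-1] and [at] = [L T^-1]. These match, so the substitution replaces a quantity by one of the same dimensions and the result E = ½ma²t² has LHS [L^2 M T^-2] vs RHS [L^2 M T^-2] — still consistent.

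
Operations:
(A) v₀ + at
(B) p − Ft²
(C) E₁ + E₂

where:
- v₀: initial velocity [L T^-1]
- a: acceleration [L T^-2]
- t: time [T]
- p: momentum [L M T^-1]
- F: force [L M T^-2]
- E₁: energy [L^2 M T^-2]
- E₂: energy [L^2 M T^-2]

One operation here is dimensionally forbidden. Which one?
(B) p − Ft²

(A) v₀ + at: v₀ [L T^-1] and at [L T^-1] — same dimensions ✓
(B) p − Ft²: p [L M T^-1] and Ft² [L M] — different dimensions cannot be added/subtracted ✗
(C) E₁ + E₂: E₁ [L^2 M T^-2] and E₂ [L^2 M T^-2] — same dimensions ✓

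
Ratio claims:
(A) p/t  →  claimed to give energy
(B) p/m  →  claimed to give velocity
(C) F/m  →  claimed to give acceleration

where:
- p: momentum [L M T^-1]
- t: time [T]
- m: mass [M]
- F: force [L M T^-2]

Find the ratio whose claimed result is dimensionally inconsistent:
(A) p/t does not give energy

(A) p/t: [L M T^-2] ≠ energy [L^2 M T^-2] ✗
(B) p/m: [L T^-1] = velocity [L T^-1] ✓
(C) F/m: [L T^-2] = acceleration [L T^-2] ✓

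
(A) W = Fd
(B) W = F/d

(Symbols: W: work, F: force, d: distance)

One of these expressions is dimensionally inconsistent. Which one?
(B)

(A) W = Fd: LHS [L^2 M T^-2], RHS [L^2 M T^-2] ✓
(B) W = F/d: LHS [L^2 M T^-2], RHS [M T^-2] ✗

Expression (B) W = F/d is dimensionally incorrect.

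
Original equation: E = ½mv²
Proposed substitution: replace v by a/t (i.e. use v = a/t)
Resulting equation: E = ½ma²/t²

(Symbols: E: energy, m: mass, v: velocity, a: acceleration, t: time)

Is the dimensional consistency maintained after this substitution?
No

[v] = [L T^-1] and [a/t] = [L T^-3]. These differ, so the substitution replaces a quantity by one of different dimensions and the result E = ½ma²/t² has LHS [L^2 M T^-2] vs RHS [L^2 M T^-6] — inconsistent.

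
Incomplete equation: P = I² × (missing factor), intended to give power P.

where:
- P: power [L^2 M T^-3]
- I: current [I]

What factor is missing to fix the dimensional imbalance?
R (resistance), dimensions [I^-2 L^2 M T^-3]

P has dimensions [L^2 M T^-3] and I² has dimensions [I^2].
The missing factor must have dimensions [L^2 M T^-3] / [I^2] = [I^-2 L^2 M T^-3], i.e. resistance (R).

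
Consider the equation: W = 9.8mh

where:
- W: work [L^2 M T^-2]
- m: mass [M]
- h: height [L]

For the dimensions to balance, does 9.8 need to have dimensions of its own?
Yes

W has dimensions [L^2 M T^-2], while mh alone has dimensions [L M]. For the equation to balance, the factor 9.8 must carry dimensions [L T^-2] — it is a dimensional constant (a numerical value of a physical quantity with its units suppressed), not a pure number.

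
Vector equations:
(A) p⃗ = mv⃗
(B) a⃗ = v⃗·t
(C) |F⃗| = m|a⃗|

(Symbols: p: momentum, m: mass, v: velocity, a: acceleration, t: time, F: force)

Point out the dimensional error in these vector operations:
(B) a⃗ = v⃗·t

(A) p⃗ = mv⃗: LHS [L M T^-1], RHS [L M T^-1] ✓ — mass (scalar) times velocity (vector)
(B) a⃗ = v⃗·t: LHS [L T^-2], RHS [L] ✗ — acceleration is velocity per time; should be v⃗/t
(C) |F⃗| = m|a⃗|: LHS [L M T^-2], RHS [L M T^-2] ✓ — magnitudes of vectors are scalars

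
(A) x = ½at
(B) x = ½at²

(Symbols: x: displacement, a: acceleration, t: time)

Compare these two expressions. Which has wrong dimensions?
(A)

(A) x = ½at: LHS [L], RHS [L T^-1] ✗
(B) x = ½at²: LHS [L], RHS [L] ✓

Expression (A) x = ½at is dimensionally incorrect.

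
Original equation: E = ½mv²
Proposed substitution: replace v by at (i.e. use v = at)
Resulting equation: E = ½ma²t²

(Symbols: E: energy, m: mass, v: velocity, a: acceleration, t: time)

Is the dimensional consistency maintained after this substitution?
Yes

[v] = [L T^-1] and [at] = [L T^-1]. These match, so the substitution replaces a quantity by one of the same dimensions and the result E = ½ma²t² has LHS [L^2 M T^-2] vs RHS [L^2 M T^-2] — still consistent.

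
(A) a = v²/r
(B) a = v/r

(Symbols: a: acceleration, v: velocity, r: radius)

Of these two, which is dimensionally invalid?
(B)

(A) a = v²/r: LHS [L T^-2], RHS [L T^-2] ✓
(B) a = v/r: LHS [L T^-2], RHS [T^-1] ✗

Expression (B) a = v/r is dimensionally incorrect.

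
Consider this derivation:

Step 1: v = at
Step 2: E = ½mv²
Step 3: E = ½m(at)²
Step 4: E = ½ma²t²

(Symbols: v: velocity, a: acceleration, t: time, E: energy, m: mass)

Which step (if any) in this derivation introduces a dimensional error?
No step introduces an error — all steps are dimensionally consistent.

Step 1: v = at → LHS [L T^-1], RHS [L T^-1] ✓
Step 2: E = ½mv² → LHS [L^2 M T^-2], RHS [L^2 M T^-2] ✓
Step 3: E = ½m(at)² → LHS [L^2 M T^-2], RHS [L^2 M T^-2] ✓
Step 4: E = ½ma²t² → LHS [L^2 M T^-2], RHS [L^2 M T^-2] ✓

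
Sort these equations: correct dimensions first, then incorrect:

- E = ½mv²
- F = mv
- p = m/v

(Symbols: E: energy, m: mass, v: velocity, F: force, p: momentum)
Dimensionally correct: E = ½mv²
Dimensionally incorrect: F = mv, p = m/v
Ordered (correct first, then incorrect): E = ½mv², F = mv, p = m/v

- E = ½mv²: LHS [L^2 M T^-2], RHS [L^2 M T^-2] → correct ✓
- F = mv: LHS [L M T^-2], RHS [L M T^-1] → incorrect ✗
- p = m/v: LHS [L M T^-1], RHS [L^-1 M T] → incorrect ✗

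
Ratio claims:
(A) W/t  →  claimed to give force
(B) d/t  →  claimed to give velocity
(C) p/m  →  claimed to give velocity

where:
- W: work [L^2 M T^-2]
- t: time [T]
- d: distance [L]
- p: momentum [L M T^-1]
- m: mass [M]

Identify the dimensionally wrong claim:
(A) W/t does not give force

(A) W/t: [L^2 M T^-3] ≠ force [L M T^-2] ✗
(B) d/t: [L T^-1] = velocity [L T^-1] ✓
(C) p/m: [L T^-1] = velocity [L T^-1] ✓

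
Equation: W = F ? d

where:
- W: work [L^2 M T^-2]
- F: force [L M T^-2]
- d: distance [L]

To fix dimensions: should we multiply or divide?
multiplication (×): W = F × d

W [L^2 M T^-2]; F [L M T^-2]; d [L].
F × d → [L^2 M T^-2] ✓
F ÷ d → [M T^-2] ✗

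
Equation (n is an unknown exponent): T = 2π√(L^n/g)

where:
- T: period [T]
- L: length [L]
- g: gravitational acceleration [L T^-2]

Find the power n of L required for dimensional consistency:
n = 1

T has dimensions [T]; L has dimensions [L].
With n = 1: 2π√(L^1/g) has dimensions [T], matching the LHS ✓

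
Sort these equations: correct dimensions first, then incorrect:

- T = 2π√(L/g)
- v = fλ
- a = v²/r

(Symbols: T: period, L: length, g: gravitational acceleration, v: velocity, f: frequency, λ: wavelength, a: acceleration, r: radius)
Dimensionally correct: T = 2π√(L/g), v = fλ, a = v²/r
Dimensionally incorrect: none
Ordered (correct first, then incorrect): T = 2π√(L/g), v = fλ, a = v²/r

- T = 2π√(L/g): LHS [T], RHS [T] → correct ✓
- v = fλ: LHS [L T^-1], RHS [L T^-1] → correct ✓
- a = v²/r: LHS [L T^-2], RHS [L T^-2] → correct ✓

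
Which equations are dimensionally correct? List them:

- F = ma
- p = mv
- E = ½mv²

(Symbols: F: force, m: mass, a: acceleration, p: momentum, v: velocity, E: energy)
Dimensionally correct: F = ma, p = mv, E = ½mv²
Dimensionally incorrect: none
Ordered (correct first, then incorrect): F = ma, p = mv, E = ½mv²

- F = ma: LHS [L M T^-2], RHS [L M T^-2] → correct ✓
- p = mv: LHS [L M T^-1], RHS [L M T^-1] → correct ✓
- E = ½mv²: LHS [L^2 M T^-2], RHS [L^2 M T^-2] → correct ✓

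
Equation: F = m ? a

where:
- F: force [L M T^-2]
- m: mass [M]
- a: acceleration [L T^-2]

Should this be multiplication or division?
multiplication (×): F = m × a

F [L M T^-2]; m [M]; a [L T^-2].
m × a → [L M T^-2] ✓
m ÷ a → [L^-1 M T^2] ✗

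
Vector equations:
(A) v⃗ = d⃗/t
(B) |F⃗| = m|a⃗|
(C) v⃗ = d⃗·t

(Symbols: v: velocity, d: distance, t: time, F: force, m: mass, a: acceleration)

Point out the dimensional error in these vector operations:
(C) v⃗ = d⃗·t

(A) v⃗ = d⃗/t: LHS [L T^-1], RHS [L T^-1] ✓ — displacement (vector) divided by time (scalar)
(B) |F⃗| = m|a⃗|: LHS [L M T^-2], RHS [L M T^-2] ✓ — magnitudes of vectors are scalars
(C) v⃗ = d⃗·t: LHS [L T^-1], RHS [L T] ✗ — velocity is displacement per time; should be d⃗/t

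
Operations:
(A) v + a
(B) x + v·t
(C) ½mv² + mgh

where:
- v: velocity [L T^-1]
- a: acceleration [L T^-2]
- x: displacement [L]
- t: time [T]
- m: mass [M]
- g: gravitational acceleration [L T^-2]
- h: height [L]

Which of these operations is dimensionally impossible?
(A) v + a

(A) v + a: v [L T^-1] and a [L T^-2] — different dimensions cannot be added/subtracted ✗
(B) x + v·t: x [L] and v·t [L] — same dimensions ✓
(C) ½mv² + mgh: ½mv² [L^2 M T^-2] and mgh [L^2 M T^-2] — same dimensions ✓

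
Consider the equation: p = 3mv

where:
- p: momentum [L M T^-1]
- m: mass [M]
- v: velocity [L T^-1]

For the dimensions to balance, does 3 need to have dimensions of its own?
No

p has dimensions [L M T^-1] and mv already has dimensions [L M T^-1], so the equation balances without 3 contributing any dimensions. 3 is a pure (dimensionless) number; changing or removing it would not affect dimensional consistency.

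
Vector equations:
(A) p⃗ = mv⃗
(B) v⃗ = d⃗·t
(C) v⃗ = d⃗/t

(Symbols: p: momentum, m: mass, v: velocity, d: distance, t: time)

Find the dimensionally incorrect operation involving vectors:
(B) v⃗ = d⃗·t

(A) p⃗ = mv⃗: LHS [L M T^-1], RHS [L M T^-1] ✓ — mass (scalar) times velocity (vector)
(B) v⃗ = d⃗·t: LHS [L T^-1], RHS [L T] ✗ — velocity is displacement per time; should be d⃗/t
(C) v⃗ = d⃗/t: LHS [L T^-1], RHS [L T^-1] ✓ — displacement (vector) divided by time (scalar)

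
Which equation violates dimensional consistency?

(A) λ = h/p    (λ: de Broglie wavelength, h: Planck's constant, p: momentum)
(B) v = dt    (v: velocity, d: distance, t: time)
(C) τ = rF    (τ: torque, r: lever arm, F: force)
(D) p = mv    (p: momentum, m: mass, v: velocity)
(B) v = dt

The equation (B) v = dt is dimensionally incorrect.

LHS (v): [L T^-1]
RHS (dt): [L T] ✗

The dimensions do not match. The other three equations balance.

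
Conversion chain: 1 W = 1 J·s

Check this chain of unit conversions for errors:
The chain is incorrect (it contains an error).

Incorrect: Watt is J/s, not J·s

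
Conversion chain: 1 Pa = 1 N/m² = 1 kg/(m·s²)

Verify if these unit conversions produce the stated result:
The chain is correct (no errors).

Correct: Pascal is Newton per square meter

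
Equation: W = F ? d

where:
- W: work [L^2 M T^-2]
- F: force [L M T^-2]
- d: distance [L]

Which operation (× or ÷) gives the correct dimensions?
multiplication (×): W = F × d

W [L^2 M T^-2]; F [L M T^-2]; d [L].
F × d → [L^2 M T^-2] ✓
F ÷ d → [M T^-2] ✗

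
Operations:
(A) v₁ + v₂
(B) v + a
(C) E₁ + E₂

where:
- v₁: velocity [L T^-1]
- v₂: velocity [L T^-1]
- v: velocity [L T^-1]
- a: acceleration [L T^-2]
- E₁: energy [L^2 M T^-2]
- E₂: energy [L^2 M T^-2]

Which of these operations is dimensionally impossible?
(B) v + a

(A) v₁ + v₂: v₁ [L T^-1] and v₂ [L T^-1] — same dimensions ✓
(B) v + a: v [L T^-1] and a [L T^-2] — different dimensions cannot be added/subtracted ✗
(C) E₁ + E₂: E₁ [L^2 M T^-2] and E₂ [L^2 M T^-2] — same dimensions ✓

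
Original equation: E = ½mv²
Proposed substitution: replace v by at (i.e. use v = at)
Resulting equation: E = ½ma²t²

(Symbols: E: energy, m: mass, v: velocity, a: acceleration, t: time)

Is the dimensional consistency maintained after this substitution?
Yes

[v] = [L T^-1] and [at] = [L T^-1]. These match, so the substitution replaces a quantity by one of the same dimensions and the result E = ½ma²t² has LHS [L^2 M T^-2] vs RHS [L^2 M T^-2] — still consistent.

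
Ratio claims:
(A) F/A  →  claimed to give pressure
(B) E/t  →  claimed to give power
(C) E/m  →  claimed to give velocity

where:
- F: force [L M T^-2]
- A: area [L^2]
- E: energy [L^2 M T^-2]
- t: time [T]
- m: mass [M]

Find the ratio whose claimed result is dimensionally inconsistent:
(C) E/m does not give velocity

(A) F/A: [L^-1 M T^-2] = pressure [L^-1 M T^-2] ✓
(B) E/t: [L^2 M T^-3] = power [L^2 M T^-3] ✓
(C) E/m: [L^2 T^-2] ≠ velocity [L T^-1] ✗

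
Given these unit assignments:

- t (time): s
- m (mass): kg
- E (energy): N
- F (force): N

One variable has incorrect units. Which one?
E

The variable E (energy) should have units J, not N.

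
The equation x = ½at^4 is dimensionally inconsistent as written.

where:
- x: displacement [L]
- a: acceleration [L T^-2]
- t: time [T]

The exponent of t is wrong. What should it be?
The exponent of t should be 2: x = ½at^2

The LHS x has dimensions [L]; t has dimensions [T].
As written, the RHS ½at^4 (exponent 4 on t) has dimensions [L T^2], which does not match.
With exponent 2, the RHS ½at^2 has dimensions [L], matching the LHS.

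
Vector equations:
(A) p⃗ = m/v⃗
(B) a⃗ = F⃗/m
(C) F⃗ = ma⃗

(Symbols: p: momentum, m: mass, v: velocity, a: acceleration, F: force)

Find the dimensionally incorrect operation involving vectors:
(A) p⃗ = m/v⃗

(A) p⃗ = m/v⃗: LHS [L M T^-1], RHS [L^-1 M T] ✗ — momentum is mass times velocity; should be mv⃗ (and division by a vector is undefined)
(B) a⃗ = F⃗/m: LHS [L T^-2], RHS [L T^-2] ✓ — force (vector) divided by mass (scalar)
(C) F⃗ = ma⃗: LHS [L M T^-2], RHS [L M T^-2] ✓ — Force and acceleration are vectors, mass is a scalar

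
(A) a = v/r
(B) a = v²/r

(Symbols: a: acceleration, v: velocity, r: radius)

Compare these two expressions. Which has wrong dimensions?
(A)

(A) a = v/r: LHS [L T^-2], RHS [T^-1] ✗
(B) a = v²/r: LHS [L T^-2], RHS [L T^-2] ✓

Expression (A) a = v/r is dimensionally incorrect.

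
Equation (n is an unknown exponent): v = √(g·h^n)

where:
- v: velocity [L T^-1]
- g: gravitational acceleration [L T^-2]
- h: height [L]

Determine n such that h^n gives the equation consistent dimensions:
n = 1

v has dimensions [L T^-1]; h has dimensions [L].
With n = 1: √(g·h^1) has dimensions [L T^-1], matching the LHS ✓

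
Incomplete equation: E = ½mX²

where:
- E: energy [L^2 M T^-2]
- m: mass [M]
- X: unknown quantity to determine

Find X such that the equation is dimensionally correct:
X = v (velocity), dimensions [L T^-1]

E has dimensions [L^2 M T^-2]; the rest of the RHS (½m) has dimensions [M].
So X² must have dimensions [L^2 T^-2], i.e. X has dimensions [L T^-1] — X = v (velocity).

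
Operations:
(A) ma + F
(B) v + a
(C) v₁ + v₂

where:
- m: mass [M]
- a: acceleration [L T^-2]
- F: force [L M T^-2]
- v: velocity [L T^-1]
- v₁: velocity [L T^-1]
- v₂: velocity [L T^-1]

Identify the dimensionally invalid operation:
(B) v + a

(A) ma + F: ma [L M T^-2] and F [L M T^-2] — same dimensions ✓
(B) v + a: v [L T^-1] and a [L T^-2] — different dimensions cannot be added/subtracted ✗
(C) v₁ + v₂: v₁ [L T^-1] and v₂ [L T^-1] — same dimensions ✓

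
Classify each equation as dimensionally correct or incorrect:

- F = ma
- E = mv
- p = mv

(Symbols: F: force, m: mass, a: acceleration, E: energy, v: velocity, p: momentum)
Dimensionally correct: F = ma, p = mv
Dimensionally incorrect: E = mv
Ordered (correct first, then incorrect): F = ma, p = mv, E = mv

- F = ma: LHS [L M T^-2], RHS [L M T^-2] → correct ✓
- E = mv: LHS [L^2 M T^-2], RHS [L M T^-1] → incorrect ✗
- p = mv: LHS [L M T^-1], RHS [L M T^-1] → correct ✓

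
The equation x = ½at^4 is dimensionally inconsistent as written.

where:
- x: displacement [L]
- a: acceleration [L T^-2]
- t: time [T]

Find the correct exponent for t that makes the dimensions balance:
The exponent of t should be 2: x = ½at^2

The LHS x has dimensions [L]; t has dimensions [T].
As written, the RHS ½at^4 (exponent 4 on t) has dimensions [L T^2], which does not match.
With exponent 2, the RHS ½at^2 has dimensions [L], matching the LHS.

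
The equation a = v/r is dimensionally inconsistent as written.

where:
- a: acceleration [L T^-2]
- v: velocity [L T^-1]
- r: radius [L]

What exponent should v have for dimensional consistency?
The exponent of v should be 2: a = v^2/r

The LHS a has dimensions [L T^-2]; v has dimensions [L T^-1].
As written, the RHS v/r (exponent 1 on v) has dimensions [T^-1], which does not match.
With exponent 2, the RHS v^2/r has dimensions [L T^-2], matching the LHS.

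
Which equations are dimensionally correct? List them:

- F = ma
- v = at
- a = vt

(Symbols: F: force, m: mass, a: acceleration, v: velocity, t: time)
Dimensionally correct: F = ma, v = at
Dimensionally incorrect: a = vt
Ordered (correct first, then incorrect): F = ma, v = at, a = vt

- F = ma: LHS [L M T^-2], RHS [L M T^-2] → correct ✓
- v = at: LHS [L T^-1], RHS [L T^-1] → correct ✓
- a = vt: LHS [L T^-2], RHS [L] → incorrect ✗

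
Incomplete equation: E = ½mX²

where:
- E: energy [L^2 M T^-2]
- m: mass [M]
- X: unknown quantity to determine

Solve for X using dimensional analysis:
X = v (velocity), dimensions [L T^-1]

E has dimensions [L^2 M T^-2]; the rest of the RHS (½m) has dimensions [M].
So X² must have dimensions [L^2 T^-2], i.e. X has dimensions [L T^-1] — X = v (velocity).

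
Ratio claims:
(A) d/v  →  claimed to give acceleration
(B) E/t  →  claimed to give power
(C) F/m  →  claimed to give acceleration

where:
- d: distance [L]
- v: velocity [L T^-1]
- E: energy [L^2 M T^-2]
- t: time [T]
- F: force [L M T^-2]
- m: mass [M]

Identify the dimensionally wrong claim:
(A) d/v does not give acceleration

(A) d/v: [T] ≠ acceleration [L T^-2] ✗
(B) E/t: [L^2 M T^-3] = power [L^2 M T^-3] ✓
(C) F/m: [L T^-2] = acceleration [L T^-2] ✓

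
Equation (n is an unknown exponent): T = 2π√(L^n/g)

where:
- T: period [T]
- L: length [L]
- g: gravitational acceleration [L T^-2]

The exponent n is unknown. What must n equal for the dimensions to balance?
n = 1

T has dimensions [T]; L has dimensions [L].
With n = 1: 2π√(L^1/g) has dimensions [T], matching the LHS ✓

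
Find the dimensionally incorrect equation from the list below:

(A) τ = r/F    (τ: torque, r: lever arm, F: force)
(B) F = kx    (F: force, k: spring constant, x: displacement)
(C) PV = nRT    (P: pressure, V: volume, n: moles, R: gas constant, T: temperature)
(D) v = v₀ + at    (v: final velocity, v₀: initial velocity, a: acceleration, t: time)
(A) τ = r/F

The equation (A) τ = r/F is dimensionally incorrect.

LHS (τ): [L^2 M T^-2]
RHS (r/F): [M^-1 T^2] ✗

The dimensions do not match. The other three equations balance.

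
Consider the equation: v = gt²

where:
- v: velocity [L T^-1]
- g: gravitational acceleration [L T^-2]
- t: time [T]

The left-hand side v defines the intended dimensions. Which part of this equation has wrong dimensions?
The right-hand side term gt²

v has dimensions [L T^-1], but gt² has dimensions [L], so the term gt² is dimensionally wrong for v.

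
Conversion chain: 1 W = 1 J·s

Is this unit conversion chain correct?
The chain is incorrect (it contains an error).

Incorrect: Watt is J/s, not J·s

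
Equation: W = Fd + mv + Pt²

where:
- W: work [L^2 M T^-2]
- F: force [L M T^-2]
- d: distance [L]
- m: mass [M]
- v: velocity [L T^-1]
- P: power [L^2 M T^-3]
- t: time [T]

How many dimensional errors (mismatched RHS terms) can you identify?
2

LHS W: [L^2 M T^-2]
- Fd: [L^2 M T^-2] ✓
- mv: [L M T^-1] ✗
- Pt²: [L^2 M T^-1] ✗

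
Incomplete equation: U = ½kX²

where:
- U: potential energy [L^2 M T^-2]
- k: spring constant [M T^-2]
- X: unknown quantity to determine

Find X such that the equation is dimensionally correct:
X = x (displacement), dimensions [L]

U has dimensions [L^2 M T^-2]; the rest of the RHS (½k) has dimensions [M T^-2].
So X² must have dimensions [L^2], i.e. X has dimensions [L] — X = x (displacement).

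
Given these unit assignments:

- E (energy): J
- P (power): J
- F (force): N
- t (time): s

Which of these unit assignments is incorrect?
P

The variable P (power) should have units W, not J.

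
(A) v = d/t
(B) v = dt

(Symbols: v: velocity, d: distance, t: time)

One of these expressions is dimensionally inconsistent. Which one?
(B)

(A) v = d/t: LHS [L T^-1], RHS [L T^-1] ✓
(B) v = dt: LHS [L T^-1], RHS [L T] ✗

Expression (B) v = dt is dimensionally incorrect.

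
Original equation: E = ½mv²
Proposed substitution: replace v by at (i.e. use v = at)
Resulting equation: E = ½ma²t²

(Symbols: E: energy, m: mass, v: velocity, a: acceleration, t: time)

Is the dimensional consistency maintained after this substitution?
Yes

[v] = [L T^-1] and [at] = [L T^-1]. These match, so the substitution replaces a quantity by one of the same dimensions and the result E = ½ma²t² has LHS [L^2 M T^-2] vs RHS [L^2 M T^-2] — still consistent.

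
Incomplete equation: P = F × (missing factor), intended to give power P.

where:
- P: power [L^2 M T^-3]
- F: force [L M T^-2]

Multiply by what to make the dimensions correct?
v (velocity), dimensions [L T^-1]

P has dimensions [L^2 M T^-3] and F has dimensions [L M T^-2].
The missing factor must have dimensions [L^2 M T^-3] / [L M T^-2] = [L T^-1], i.e. velocity (v).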